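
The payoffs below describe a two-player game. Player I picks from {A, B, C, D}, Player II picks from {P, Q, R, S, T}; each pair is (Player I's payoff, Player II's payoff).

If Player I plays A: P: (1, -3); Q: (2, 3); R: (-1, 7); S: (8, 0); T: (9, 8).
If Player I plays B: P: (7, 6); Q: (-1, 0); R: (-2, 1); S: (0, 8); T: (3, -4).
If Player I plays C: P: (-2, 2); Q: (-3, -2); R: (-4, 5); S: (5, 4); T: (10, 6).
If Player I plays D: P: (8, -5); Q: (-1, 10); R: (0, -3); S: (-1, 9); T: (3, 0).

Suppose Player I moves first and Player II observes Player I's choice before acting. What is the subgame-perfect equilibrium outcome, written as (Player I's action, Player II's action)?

(C, T)

Player II best-responds to each possible Player I move:
- A: Player II compares -3, 3, 7, 0, 8 and picks T; Player I would get 9.
- B: Player II compares 6, 0, 1, 8, -4 and picks S; Player I would get 0.
- C: Player II compares 2, -2, 5, 4, 6 and picks T; Player I would get 10.
- D: Player II compares -5, 10, -3, 9, 0 and picks Q; Player I would get -1.
Maximizing over 9, 0, 10, -1, Player I chooses C. Subgame-perfect outcome: (C, T) with payoffs (10, 6).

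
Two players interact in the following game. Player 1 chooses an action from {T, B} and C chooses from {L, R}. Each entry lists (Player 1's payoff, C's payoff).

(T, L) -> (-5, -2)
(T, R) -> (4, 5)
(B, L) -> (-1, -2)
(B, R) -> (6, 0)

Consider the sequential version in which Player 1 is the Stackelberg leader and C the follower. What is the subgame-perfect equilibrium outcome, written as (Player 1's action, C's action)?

(B, R)

Backward induction with Player 1 moving first.
- T → C plays R (best of -2, 5); Player 1 gets 4.
- B → C plays R (best of -2, 0); Player 1 gets 6.
Among 4, 6, the best is 6 at B. Subgame-perfect outcome: (B, R) with payoffs (6, 0).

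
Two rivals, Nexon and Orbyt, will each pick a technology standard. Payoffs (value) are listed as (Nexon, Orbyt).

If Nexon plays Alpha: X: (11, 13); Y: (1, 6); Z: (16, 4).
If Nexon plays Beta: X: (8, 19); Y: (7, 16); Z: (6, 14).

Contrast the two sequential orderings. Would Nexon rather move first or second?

If Nexon leads: Orbyt's best replies are Alpha→X, Beta→X; Nexon's induced payoffs 11, 8; outcome (Alpha, X), payoffs (11, 13).
If Orbyt leads: Nexon's best replies are X→Alpha, Y→Beta, Z→Alpha; Orbyt's induced payoffs 13, 16, 4; outcome (Beta, Y), payoffs (7, 16).
Nexon gets 11 moving first and 7 moving second, so Nexon prefers to move first.

first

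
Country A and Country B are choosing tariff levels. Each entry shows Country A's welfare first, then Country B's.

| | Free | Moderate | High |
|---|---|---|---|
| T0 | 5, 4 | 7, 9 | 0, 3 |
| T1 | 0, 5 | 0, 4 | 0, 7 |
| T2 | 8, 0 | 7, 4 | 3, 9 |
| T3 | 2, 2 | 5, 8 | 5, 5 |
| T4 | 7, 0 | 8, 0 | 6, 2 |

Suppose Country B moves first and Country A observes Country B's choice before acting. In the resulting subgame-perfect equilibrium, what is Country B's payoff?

Backward induction with Country B moving first.
- Free: BR = T2, leader payoff 0.
- Moderate: BR = T4, leader payoff 0.
- High: BR = T4, leader payoff 2.
Country B's induced payoffs are 0, 0, 2, so Country B commits to High. Subgame-perfect outcome: (T4, High) with payoffs (6, 2).

2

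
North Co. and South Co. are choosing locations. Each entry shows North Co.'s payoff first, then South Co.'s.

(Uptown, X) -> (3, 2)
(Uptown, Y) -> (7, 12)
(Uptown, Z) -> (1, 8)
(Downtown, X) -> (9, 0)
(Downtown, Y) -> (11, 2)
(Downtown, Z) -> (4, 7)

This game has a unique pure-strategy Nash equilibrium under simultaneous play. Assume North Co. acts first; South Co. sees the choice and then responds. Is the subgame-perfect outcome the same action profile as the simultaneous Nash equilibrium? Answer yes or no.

no

Work backward from South Co.'s decision.
- Uptown: BR = Y, leader payoff 7.
- Downtown: BR = Z, leader payoff 4.
North Co.'s induced payoffs are 7, 4, so North Co. commits to Uptown. Subgame-perfect outcome: (Uptown, Y) with payoffs (7, 12).
Now find the simultaneous Nash equilibrium.
North Co.'s best replies: X→Downtown; Y→Downtown; Z→Downtown.
South Co.'s best replies: Uptown→Y; Downtown→Z.
Only (Downtown, Z) has each player best-responding; Nash payoffs (4, 7).
Sequential outcome (Uptown, Y) differs from the Nash profile (Downtown, Z).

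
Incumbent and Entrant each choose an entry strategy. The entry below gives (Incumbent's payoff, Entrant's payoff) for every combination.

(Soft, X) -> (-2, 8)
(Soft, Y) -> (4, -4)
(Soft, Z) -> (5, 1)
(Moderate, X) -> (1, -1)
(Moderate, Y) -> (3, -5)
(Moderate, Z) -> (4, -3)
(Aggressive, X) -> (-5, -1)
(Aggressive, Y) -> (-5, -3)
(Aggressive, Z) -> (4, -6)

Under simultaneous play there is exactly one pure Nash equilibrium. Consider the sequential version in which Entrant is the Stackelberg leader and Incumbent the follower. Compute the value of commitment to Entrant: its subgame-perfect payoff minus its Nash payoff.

2

Incumbent best-responds to each possible Entrant move:
- X → Incumbent plays Moderate (best of -2, 1, -5); Entrant gets -1.
- Y → Incumbent plays Soft (best of 4, 3, -5); Entrant gets -4.
- Z → Incumbent plays Soft (best of 5, 4, 4); Entrant gets 1.
Among -1, -4, 1, the best is 1 at Z. Subgame-perfect outcome: (Soft, Z) with payoffs (5, 1).
Now find the simultaneous Nash equilibrium.
Incumbent's best replies: X→Moderate; Y→Soft; Z→Soft.
Entrant's best replies: Soft→X; Moderate→X; Aggressive→X.
Only (Moderate, X) has each player best-responding; Nash payoffs (1, -1).
Entrant's commitment gain: 1 − -1 = 2.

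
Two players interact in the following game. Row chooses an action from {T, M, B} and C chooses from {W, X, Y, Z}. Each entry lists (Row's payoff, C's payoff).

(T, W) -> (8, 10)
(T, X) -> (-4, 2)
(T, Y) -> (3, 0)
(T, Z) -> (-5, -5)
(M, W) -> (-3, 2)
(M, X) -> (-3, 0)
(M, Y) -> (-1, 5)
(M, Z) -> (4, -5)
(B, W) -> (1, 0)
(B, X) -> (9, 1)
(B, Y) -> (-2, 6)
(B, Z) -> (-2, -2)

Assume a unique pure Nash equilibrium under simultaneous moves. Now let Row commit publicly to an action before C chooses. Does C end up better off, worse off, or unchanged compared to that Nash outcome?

C best-responds to each possible Row move:
- T → C plays W (best of 10, 2, 0, -5); Row gets 8.
- M → C plays Y (best of 2, 0, 5, -5); Row gets -1.
- B → C plays Y (best of 0, 1, 6, -2); Row gets -2.
Maximizing over 8, -1, -2, Row chooses T. Subgame-perfect outcome: (T, W) with payoffs (8, 10).
Under simultaneous play:
Row's best replies: W→T; X→B; Y→T; Z→M.
C's best replies: T→W; M→Y; B→Y.
The unique mutual best reply is (T, W), giving (8, 10).
C earns 10 sequentially versus 10 at the Nash outcome: unchanged.

unchanged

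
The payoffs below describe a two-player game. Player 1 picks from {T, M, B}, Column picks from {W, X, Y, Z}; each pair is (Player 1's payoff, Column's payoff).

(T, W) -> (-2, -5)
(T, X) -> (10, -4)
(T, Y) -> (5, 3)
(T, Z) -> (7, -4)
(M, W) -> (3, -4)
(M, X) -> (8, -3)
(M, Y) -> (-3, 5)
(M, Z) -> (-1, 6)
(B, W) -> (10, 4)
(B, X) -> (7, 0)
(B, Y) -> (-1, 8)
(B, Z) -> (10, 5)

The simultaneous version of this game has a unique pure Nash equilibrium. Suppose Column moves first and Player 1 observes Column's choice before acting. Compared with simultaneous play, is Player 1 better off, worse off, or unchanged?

Solve by backward induction (Column leads).
- W: BR = B, leader payoff 4.
- X: BR = T, leader payoff -4.
- Y: BR = T, leader payoff 3.
- Z: BR = B, leader payoff 5.
Maximizing over 4, -4, 3, 5, Column chooses Z. Subgame-perfect outcome: (B, Z) with payoffs (10, 5).
For the simultaneous game, intersect best replies.
Player 1's best replies: W→B; X→T; Y→T; Z→B.
Column's best replies: T→Y; M→Z; B→Y.
Only (T, Y) has each player best-responding; Nash payoffs (5, 3).
Player 1 earns 10 sequentially versus 5 at the Nash outcome: better off.

better off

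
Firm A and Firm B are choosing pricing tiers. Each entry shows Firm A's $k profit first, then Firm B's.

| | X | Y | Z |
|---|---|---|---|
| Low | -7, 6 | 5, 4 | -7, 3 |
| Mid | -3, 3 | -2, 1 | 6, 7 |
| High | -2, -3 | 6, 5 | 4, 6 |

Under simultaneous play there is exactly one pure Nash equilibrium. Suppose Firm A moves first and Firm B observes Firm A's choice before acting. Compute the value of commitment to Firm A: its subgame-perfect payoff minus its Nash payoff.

Backward induction with Firm A moving first.
- Low: Firm B compares 6, 4, 3 and picks X; Firm A would get -7.
- Mid: Firm B compares 3, 1, 7 and picks Z; Firm A would get 6.
- High: Firm B compares -3, 5, 6 and picks Z; Firm A would get 4.
Firm A's induced payoffs are -7, 6, 4, so Firm A commits to Mid. Subgame-perfect outcome: (Mid, Z) with payoffs (6, 7).
Under simultaneous play:
Firm A's best replies: X→High; Y→High; Z→Mid.
Firm B's best replies: Low→X; Mid→Z; High→Z.
The unique mutual best reply is (Mid, Z), giving (6, 7).
Firm A's commitment gain: 6 − 6 = 0.

0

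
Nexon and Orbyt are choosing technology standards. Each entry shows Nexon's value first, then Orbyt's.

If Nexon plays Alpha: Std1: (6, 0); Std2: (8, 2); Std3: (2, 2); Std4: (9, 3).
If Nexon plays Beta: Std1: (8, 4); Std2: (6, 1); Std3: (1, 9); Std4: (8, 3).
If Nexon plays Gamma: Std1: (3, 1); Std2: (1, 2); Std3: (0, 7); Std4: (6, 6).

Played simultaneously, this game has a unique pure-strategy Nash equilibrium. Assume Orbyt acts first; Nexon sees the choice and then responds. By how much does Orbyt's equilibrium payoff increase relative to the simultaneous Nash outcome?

Backward induction with Orbyt moving first.
- Std1 → Nexon plays Beta (best of 6, 8, 3); Orbyt gets 4.
- Std2 → Nexon plays Alpha (best of 8, 6, 1); Orbyt gets 2.
- Std3 → Nexon plays Alpha (best of 2, 1, 0); Orbyt gets 2.
- Std4 → Nexon plays Alpha (best of 9, 8, 6); Orbyt gets 3.
Among 4, 2, 2, 3, the best is 4 at Std1. Subgame-perfect outcome: (Beta, Std1) with payoffs (8, 4).
For the simultaneous game, intersect best replies.
Nexon's best replies: Std1→Beta; Std2→Alpha; Std3→Alpha; Std4→Alpha.
Orbyt's best replies: Alpha→Std4; Beta→Std3; Gamma→Std3.
The unique mutual best reply is (Alpha, Std4), giving (9, 3).
Orbyt's commitment gain: 4 − 3 = 1.

1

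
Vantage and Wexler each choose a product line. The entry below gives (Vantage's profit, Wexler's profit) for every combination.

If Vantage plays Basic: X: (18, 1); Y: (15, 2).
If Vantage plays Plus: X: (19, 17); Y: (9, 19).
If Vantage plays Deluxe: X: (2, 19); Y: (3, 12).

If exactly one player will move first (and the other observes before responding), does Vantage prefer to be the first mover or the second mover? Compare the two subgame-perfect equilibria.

If Vantage leads: Wexler's best replies are Basic→Y, Plus→Y, Deluxe→X; Vantage's induced payoffs 15, 9, 2; outcome (Basic, Y), payoffs (15, 2).
If Wexler leads: Vantage's best replies are X→Plus, Y→Basic; Wexler's induced payoffs 17, 2; outcome (Plus, X), payoffs (19, 17).
Vantage gets 15 moving first and 19 moving second, so Vantage prefers to move second.

second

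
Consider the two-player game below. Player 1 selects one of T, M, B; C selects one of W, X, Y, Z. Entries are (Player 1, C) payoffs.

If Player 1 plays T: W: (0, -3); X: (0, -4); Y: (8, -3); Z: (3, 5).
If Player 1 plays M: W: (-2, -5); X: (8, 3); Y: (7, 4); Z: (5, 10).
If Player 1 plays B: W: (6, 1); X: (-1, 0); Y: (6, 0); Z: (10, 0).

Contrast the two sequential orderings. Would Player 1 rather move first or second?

second

If Player 1 leads: C's best replies are T→Z, M→Z, B→W; Player 1's induced payoffs 3, 5, 6; outcome (B, W), payoffs (6, 1).
If C leads: Player 1's best replies are W→B, X→M, Y→T, Z→B; C's induced payoffs 1, 3, -3, 0; outcome (M, X), payoffs (8, 3).
Player 1 gets 6 moving first and 8 moving second, so Player 1 prefers to move second.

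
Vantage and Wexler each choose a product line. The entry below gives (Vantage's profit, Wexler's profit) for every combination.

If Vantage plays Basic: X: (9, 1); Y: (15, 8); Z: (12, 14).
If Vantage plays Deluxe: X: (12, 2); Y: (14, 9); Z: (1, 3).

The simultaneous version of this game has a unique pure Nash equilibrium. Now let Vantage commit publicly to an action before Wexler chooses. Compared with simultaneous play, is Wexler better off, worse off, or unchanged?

Wexler best-responds to each possible Vantage move:
- Basic: Wexler compares 1, 8, 14 and picks Z; Vantage would get 12.
- Deluxe: Wexler compares 2, 9, 3 and picks Y; Vantage would get 14.
Among 12, 14, the best is 14 at Deluxe. Subgame-perfect outcome: (Deluxe, Y) with payoffs (14, 9).
Now find the simultaneous Nash equilibrium.
Vantage's best replies: X→Deluxe; Y→Basic; Z→Basic.
Wexler's best replies: Basic→Z; Deluxe→Y.
The unique mutual best reply is (Basic, Z), giving (12, 14).
Wexler earns 9 sequentially versus 14 at the Nash outcome: worse off.

worse off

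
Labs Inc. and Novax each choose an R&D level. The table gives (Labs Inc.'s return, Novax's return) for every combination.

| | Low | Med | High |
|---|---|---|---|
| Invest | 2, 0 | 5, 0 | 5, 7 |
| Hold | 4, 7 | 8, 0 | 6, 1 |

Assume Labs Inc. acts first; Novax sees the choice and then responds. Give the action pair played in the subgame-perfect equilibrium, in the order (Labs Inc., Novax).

(Invest, High)

Solve by backward induction (Labs Inc. leads).
- Invest: BR = High, leader payoff 5.
- Hold: BR = Low, leader payoff 4.
Labs Inc.'s induced payoffs are 5, 4, so Labs Inc. commits to Invest. Subgame-perfect outcome: (Invest, High) with payoffs (5, 7).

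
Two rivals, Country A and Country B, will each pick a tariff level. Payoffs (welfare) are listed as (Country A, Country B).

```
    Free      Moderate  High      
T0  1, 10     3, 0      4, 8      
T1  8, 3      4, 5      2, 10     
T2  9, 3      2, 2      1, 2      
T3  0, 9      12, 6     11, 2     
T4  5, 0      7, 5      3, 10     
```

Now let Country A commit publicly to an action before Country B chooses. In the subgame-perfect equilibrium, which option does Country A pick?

Solve by backward induction (Country A leads).
- T0: Country B compares 10, 0, 8 and picks Free; Country A would get 1.
- T1: Country B compares 3, 5, 10 and picks High; Country A would get 2.
- T2: Country B compares 3, 2, 2 and picks Free; Country A would get 9.
- T3: Country B compares 9, 6, 2 and picks Free; Country A would get 0.
- T4: Country B compares 0, 5, 10 and picks High; Country A would get 3.
Country A's induced payoffs are 1, 2, 9, 0, 3, so Country A commits to T2. Subgame-perfect outcome: (T2, Free) with payoffs (9, 3).

T2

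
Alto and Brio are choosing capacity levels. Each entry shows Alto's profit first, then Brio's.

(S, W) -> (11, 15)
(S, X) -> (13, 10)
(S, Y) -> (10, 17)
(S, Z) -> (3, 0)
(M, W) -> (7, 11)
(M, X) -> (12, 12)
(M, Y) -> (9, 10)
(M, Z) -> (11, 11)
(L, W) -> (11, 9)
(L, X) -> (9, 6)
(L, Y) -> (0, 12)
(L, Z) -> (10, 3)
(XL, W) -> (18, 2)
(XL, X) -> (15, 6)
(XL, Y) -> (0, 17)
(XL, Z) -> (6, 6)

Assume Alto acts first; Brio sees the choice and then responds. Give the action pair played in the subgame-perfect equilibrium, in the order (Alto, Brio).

Brio best-responds to each possible Alto move:
- S: BR = Y, leader payoff 10.
- M: BR = X, leader payoff 12.
- L: BR = Y, leader payoff 0.
- XL: BR = Y, leader payoff 0.
Maximizing over 10, 12, 0, 0, Alto chooses M. Subgame-perfect outcome: (M, X) with payoffs (12, 12).

(M, X)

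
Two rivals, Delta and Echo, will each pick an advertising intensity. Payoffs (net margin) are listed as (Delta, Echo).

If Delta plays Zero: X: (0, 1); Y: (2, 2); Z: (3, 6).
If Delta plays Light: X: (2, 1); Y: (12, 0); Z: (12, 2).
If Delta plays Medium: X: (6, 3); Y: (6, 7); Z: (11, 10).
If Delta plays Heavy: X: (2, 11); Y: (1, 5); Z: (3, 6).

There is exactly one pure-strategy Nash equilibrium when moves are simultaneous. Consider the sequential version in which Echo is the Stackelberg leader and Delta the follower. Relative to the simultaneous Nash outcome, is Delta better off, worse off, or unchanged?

worse off

Work backward from Delta's decision.
- X → Delta plays Medium (best of 0, 2, 6, 2); Echo gets 3.
- Y → Delta plays Light (best of 2, 12, 6, 1); Echo gets 0.
- Z → Delta plays Light (best of 3, 12, 11, 3); Echo gets 2.
Maximizing over 3, 0, 2, Echo chooses X. Subgame-perfect outcome: (Medium, X) with payoffs (6, 3).
Now find the simultaneous Nash equilibrium.
Delta's best replies: X→Medium; Y→Light; Z→Light.
Echo's best replies: Zero→Z; Light→Z; Medium→Z; Heavy→X.
The unique mutual best reply is (Light, Z), giving (12, 2).
Delta earns 6 sequentially versus 12 at the Nash outcome: worse off.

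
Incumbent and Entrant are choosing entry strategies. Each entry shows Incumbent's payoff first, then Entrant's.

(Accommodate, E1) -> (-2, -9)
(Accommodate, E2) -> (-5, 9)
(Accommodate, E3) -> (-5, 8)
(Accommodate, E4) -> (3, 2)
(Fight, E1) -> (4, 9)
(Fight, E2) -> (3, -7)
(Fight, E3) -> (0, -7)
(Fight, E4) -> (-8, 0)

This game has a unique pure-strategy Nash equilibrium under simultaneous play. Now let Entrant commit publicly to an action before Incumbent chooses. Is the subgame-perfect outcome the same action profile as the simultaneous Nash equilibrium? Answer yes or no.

Solve by backward induction (Entrant leads).
- E1 → Incumbent plays Fight (best of -2, 4); Entrant gets 9.
- E2 → Incumbent plays Fight (best of -5, 3); Entrant gets -7.
- E3 → Incumbent plays Fight (best of -5, 0); Entrant gets -7.
- E4 → Incumbent plays Accommodate (best of 3, -8); Entrant gets 2.
Among 9, -7, -7, 2, the best is 9 at E1. Subgame-perfect outcome: (Fight, E1) with payoffs (4, 9).
Under simultaneous play:
Incumbent's best replies: E1→Fight; E2→Fight; E3→Fight; E4→Accommodate.
Entrant's best replies: Accommodate→E2; Fight→E1.
Only (Fight, E1) has each player best-responding; Nash payoffs (4, 9).
Sequential outcome (Fight, E1) coincides with the Nash profile (Fight, E1).

yes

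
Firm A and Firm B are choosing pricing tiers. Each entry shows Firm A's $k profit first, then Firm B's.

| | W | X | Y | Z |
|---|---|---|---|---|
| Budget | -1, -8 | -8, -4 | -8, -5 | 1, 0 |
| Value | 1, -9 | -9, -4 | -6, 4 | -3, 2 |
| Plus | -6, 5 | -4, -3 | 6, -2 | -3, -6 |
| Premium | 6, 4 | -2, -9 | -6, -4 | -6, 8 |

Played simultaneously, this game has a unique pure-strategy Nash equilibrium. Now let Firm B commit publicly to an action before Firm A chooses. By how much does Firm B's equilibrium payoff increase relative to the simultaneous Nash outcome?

Solve by backward induction (Firm B leads).
- W: Firm A compares -1, 1, -6, 6 and picks Premium; Firm B would get 4.
- X: Firm A compares -8, -9, -4, -2 and picks Premium; Firm B would get -9.
- Y: Firm A compares -8, -6, 6, -6 and picks Plus; Firm B would get -2.
- Z: Firm A compares 1, -3, -3, -6 and picks Budget; Firm B would get 0.
Among 4, -9, -2, 0, the best is 4 at W. Subgame-perfect outcome: (Premium, W) with payoffs (6, 4).
Under simultaneous play:
Firm A's best replies: W→Premium; X→Premium; Y→Plus; Z→Budget.
Firm B's best replies: Budget→Z; Value→Y; Plus→W; Premium→Z.
The unique mutual best reply is (Budget, Z), giving (1, 0).
Firm B's commitment gain: 4 − 0 = 4.

4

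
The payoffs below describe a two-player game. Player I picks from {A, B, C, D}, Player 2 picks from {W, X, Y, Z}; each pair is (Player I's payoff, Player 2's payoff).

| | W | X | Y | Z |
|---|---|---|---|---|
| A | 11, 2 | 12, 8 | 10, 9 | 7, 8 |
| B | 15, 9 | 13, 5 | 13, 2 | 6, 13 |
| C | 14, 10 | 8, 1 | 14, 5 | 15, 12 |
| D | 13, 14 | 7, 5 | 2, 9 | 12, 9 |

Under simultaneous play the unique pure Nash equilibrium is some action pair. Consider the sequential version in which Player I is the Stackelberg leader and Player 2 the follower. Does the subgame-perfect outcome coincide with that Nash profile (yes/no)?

yes

Solve by backward induction (Player I leads).
- A: BR = Y, leader payoff 10.
- B: BR = Z, leader payoff 6.
- C: BR = Z, leader payoff 15.
- D: BR = W, leader payoff 13.
Player I's induced payoffs are 10, 6, 15, 13, so Player I commits to C. Subgame-perfect outcome: (C, Z) with payoffs (15, 12).
Now find the simultaneous Nash equilibrium.
Player I's best replies: W→B; X→B; Y→C; Z→C.
Player 2's best replies: A→Y; B→Z; C→Z; D→W.
The unique mutual best reply is (C, Z), giving (15, 12).
Sequential outcome (C, Z) coincides with the Nash profile (C, Z).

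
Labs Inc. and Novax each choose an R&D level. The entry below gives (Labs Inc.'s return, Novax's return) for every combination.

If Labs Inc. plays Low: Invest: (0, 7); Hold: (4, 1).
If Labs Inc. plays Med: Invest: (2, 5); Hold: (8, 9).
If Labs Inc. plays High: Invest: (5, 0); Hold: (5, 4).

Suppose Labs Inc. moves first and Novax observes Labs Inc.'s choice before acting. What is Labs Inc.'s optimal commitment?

Work backward from Novax's decision.
- Low: Novax compares 7, 1 and picks Invest; Labs Inc. would get 0.
- Med: Novax compares 5, 9 and picks Hold; Labs Inc. would get 8.
- High: Novax compares 0, 4 and picks Hold; Labs Inc. would get 5.
Maximizing over 0, 8, 5, Labs Inc. chooses Med. Subgame-perfect outcome: (Med, Hold) with payoffs (8, 9).

Med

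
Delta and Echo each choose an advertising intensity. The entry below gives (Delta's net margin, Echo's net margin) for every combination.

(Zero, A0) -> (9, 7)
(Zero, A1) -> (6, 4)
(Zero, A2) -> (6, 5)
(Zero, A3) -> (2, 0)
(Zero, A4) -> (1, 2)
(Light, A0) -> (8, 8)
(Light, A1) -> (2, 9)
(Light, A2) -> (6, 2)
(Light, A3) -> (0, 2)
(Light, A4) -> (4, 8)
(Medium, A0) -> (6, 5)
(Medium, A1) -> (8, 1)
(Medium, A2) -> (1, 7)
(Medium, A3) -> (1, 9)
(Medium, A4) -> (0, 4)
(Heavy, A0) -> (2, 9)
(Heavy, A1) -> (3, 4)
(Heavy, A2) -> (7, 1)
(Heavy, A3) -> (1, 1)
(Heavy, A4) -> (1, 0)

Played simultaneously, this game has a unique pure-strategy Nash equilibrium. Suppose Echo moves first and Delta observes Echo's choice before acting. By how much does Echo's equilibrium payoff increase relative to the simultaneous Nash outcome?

1

Backward induction with Echo moving first.
- A0 → Delta plays Zero (best of 9, 8, 6, 2); Echo gets 7.
- A1 → Delta plays Medium (best of 6, 2, 8, 3); Echo gets 1.
- A2 → Delta plays Heavy (best of 6, 6, 1, 7); Echo gets 1.
- A3 → Delta plays Zero (best of 2, 0, 1, 1); Echo gets 0.
- A4 → Delta plays Light (best of 1, 4, 0, 1); Echo gets 8.
Among 7, 1, 1, 0, 8, the best is 8 at A4. Subgame-perfect outcome: (Light, A4) with payoffs (4, 8).
For the simultaneous game, intersect best replies.
Delta's best replies: A0→Zero; A1→Medium; A2→Heavy; A3→Zero; A4→Light.
Echo's best replies: Zero→A0; Light→A1; Medium→A3; Heavy→A0.
Only (Zero, A0) has each player best-responding; Nash payoffs (9, 7).
Echo's commitment gain: 8 − 7 = 1.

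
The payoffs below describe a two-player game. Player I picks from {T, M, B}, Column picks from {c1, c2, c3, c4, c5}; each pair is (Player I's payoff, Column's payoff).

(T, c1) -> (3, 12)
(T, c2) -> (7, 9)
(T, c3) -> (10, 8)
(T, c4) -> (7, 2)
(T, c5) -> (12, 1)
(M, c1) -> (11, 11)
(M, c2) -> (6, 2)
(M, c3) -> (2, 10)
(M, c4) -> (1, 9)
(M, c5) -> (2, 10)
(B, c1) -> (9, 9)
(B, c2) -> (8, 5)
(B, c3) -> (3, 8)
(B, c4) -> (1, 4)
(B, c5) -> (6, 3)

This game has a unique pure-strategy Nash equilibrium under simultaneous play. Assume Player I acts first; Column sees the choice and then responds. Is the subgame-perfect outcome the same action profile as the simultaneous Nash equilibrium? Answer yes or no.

yes

Column best-responds to each possible Player I move:
- T: Column compares 12, 9, 8, 2, 1 and picks c1; Player I would get 3.
- M: Column compares 11, 2, 10, 9, 10 and picks c1; Player I would get 11.
- B: Column compares 9, 5, 8, 4, 3 and picks c1; Player I would get 9.
Maximizing over 3, 11, 9, Player I chooses M. Subgame-perfect outcome: (M, c1) with payoffs (11, 11).
Now find the simultaneous Nash equilibrium.
Player I's best replies: c1→M; c2→B; c3→T; c4→T; c5→T.
Column's best replies: T→c1; M→c1; B→c1.
The unique mutual best reply is (M, c1), giving (11, 11).
Sequential outcome (M, c1) coincides with the Nash profile (M, c1).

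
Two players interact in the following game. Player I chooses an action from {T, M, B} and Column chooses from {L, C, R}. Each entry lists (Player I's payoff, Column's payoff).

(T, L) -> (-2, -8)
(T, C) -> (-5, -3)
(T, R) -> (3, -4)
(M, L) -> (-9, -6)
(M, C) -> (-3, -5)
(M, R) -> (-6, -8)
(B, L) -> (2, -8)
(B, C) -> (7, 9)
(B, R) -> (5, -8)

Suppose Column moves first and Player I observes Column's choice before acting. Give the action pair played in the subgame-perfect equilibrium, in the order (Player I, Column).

Backward induction with Column moving first.
- L → Player I plays B (best of -2, -9, 2); Column gets -8.
- C → Player I plays B (best of -5, -3, 7); Column gets 9.
- R → Player I plays B (best of 3, -6, 5); Column gets -8.
Maximizing over -8, 9, -8, Column chooses C. Subgame-perfect outcome: (B, C) with payoffs (7, 9).

(B, C)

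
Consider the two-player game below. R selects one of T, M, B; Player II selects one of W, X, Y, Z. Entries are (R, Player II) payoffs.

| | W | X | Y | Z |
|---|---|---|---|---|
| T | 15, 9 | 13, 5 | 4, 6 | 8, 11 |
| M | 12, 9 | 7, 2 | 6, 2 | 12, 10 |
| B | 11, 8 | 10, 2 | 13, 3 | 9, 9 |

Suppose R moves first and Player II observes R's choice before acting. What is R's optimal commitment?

M

Solve by backward induction (R leads).
- T → Player II plays Z (best of 9, 5, 6, 11); R gets 8.
- M → Player II plays Z (best of 9, 2, 2, 10); R gets 12.
- B → Player II plays Z (best of 8, 2, 3, 9); R gets 9.
R's induced payoffs are 8, 12, 9, so R commits to M. Subgame-perfect outcome: (M, Z) with payoffs (12, 10).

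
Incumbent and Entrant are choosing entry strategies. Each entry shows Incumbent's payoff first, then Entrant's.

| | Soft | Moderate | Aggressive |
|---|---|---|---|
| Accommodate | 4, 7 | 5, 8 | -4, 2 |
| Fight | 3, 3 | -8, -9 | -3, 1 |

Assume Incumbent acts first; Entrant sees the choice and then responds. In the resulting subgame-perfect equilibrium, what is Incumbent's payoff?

Work backward from Entrant's decision.
- Accommodate: BR = Moderate, leader payoff 5.
- Fight: BR = Soft, leader payoff 3.
Among 5, 3, the best is 5 at Accommodate. Subgame-perfect outcome: (Accommodate, Moderate) with payoffs (5, 8).

5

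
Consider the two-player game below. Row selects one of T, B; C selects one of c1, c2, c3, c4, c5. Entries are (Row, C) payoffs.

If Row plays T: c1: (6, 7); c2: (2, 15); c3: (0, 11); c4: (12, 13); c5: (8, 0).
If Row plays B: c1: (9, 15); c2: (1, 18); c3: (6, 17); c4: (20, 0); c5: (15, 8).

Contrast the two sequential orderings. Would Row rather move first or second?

If Row leads: C's best replies are T→c2, B→c2; Row's induced payoffs 2, 1; outcome (T, c2), payoffs (2, 15).
If C leads: Row's best replies are c1→B, c2→T, c3→B, c4→B, c5→B; C's induced payoffs 15, 15, 17, 0, 8; outcome (B, c3), payoffs (6, 17).
Row gets 2 moving first and 6 moving second, so Row prefers to move second.

second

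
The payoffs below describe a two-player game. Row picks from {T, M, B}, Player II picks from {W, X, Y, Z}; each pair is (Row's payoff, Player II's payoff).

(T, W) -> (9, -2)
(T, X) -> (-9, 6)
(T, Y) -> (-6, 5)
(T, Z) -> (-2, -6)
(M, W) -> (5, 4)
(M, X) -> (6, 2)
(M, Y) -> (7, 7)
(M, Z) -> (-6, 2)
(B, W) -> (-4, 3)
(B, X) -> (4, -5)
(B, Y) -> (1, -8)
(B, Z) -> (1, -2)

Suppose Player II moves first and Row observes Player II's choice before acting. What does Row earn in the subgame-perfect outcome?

Solve by backward induction (Player II leads).
- W: BR = T, leader payoff -2.
- X: BR = M, leader payoff 2.
- Y: BR = M, leader payoff 7.
- Z: BR = B, leader payoff -2.
Player II's induced payoffs are -2, 2, 7, -2, so Player II commits to Y. Subgame-perfect outcome: (M, Y) with payoffs (7, 7).

7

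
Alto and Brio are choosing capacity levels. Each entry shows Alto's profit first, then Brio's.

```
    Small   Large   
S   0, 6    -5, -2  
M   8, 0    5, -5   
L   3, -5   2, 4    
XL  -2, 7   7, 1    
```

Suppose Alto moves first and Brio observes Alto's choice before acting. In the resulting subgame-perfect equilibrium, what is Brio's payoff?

Work backward from Brio's decision.
- S → Brio plays Small (best of 6, -2); Alto gets 0.
- M → Brio plays Small (best of 0, -5); Alto gets 8.
- L → Brio plays Large (best of -5, 4); Alto gets 2.
- XL → Brio plays Small (best of 7, 1); Alto gets -2.
Among 0, 8, 2, -2, the best is 8 at M. Subgame-perfect outcome: (M, Small) with payoffs (8, 0).

0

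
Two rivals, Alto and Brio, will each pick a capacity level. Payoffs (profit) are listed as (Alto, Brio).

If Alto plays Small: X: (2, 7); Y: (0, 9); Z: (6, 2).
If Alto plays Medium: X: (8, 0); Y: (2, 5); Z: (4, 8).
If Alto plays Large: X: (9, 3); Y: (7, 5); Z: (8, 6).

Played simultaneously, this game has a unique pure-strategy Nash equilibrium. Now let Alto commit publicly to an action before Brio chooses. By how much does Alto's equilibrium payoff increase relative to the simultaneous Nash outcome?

0

Work backward from Brio's decision.
- Small: Brio compares 7, 9, 2 and picks Y; Alto would get 0.
- Medium: Brio compares 0, 5, 8 and picks Z; Alto would get 4.
- Large: Brio compares 3, 5, 6 and picks Z; Alto would get 8.
Alto's induced payoffs are 0, 4, 8, so Alto commits to Large. Subgame-perfect outcome: (Large, Z) with payoffs (8, 6).
For the simultaneous game, intersect best replies.
Alto's best replies: X→Large; Y→Large; Z→Large.
Brio's best replies: Small→Y; Medium→Z; Large→Z.
The unique mutual best reply is (Large, Z), giving (8, 6).
Alto's commitment gain: 8 − 8 = 0.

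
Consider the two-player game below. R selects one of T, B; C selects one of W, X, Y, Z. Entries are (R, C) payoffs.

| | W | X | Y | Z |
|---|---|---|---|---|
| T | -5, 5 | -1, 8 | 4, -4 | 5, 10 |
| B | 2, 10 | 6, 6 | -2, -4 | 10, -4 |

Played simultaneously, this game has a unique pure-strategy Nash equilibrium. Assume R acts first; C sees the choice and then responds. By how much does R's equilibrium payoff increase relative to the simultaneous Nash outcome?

3

Work backward from C's decision.
- T: C compares 5, 8, -4, 10 and picks Z; R would get 5.
- B: C compares 10, 6, -4, -4 and picks W; R would get 2.
Maximizing over 5, 2, R chooses T. Subgame-perfect outcome: (T, Z) with payoffs (5, 10).
Under simultaneous play:
R's best replies: W→B; X→B; Y→T; Z→B.
C's best replies: T→Z; B→W.
Only (B, W) has each player best-responding; Nash payoffs (2, 10).
R's commitment gain: 5 − 2 = 3.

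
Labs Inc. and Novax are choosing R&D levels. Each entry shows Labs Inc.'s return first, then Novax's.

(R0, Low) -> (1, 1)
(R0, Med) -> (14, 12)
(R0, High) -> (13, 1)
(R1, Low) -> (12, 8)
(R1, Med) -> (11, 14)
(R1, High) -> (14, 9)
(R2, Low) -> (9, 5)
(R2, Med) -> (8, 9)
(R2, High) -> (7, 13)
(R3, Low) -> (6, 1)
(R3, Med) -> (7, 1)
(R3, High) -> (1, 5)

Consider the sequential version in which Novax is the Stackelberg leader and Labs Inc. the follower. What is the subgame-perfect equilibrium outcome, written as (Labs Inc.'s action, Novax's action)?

Backward induction with Novax moving first.
- Low → Labs Inc. plays R1 (best of 1, 12, 9, 6); Novax gets 8.
- Med → Labs Inc. plays R0 (best of 14, 11, 8, 7); Novax gets 12.
- High → Labs Inc. plays R1 (best of 13, 14, 7, 1); Novax gets 9.
Among 8, 12, 9, the best is 12 at Med. Subgame-perfect outcome: (R0, Med) with payoffs (14, 12).

(R0, Med)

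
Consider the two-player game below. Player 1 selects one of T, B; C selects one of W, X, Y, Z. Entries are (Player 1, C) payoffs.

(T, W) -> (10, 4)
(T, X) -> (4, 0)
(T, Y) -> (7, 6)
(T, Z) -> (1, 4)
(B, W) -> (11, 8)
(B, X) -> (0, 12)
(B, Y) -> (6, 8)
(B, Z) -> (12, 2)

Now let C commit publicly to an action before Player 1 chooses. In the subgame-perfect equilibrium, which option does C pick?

Solve by backward induction (C leads).
- W → Player 1 plays B (best of 10, 11); C gets 8.
- X → Player 1 plays T (best of 4, 0); C gets 0.
- Y → Player 1 plays T (best of 7, 6); C gets 6.
- Z → Player 1 plays B (best of 1, 12); C gets 2.
C's induced payoffs are 8, 0, 6, 2, so C commits to W. Subgame-perfect outcome: (B, W) with payoffs (11, 8).

W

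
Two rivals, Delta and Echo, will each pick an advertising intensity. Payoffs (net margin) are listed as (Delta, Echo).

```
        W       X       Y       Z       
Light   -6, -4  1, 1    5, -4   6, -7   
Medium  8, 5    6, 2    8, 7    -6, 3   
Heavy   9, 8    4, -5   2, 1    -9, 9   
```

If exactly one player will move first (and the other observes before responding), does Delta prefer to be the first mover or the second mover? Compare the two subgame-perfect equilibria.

If Delta leads: Echo's best replies are Light→X, Medium→Y, Heavy→Z; Delta's induced payoffs 1, 8, -9; outcome (Medium, Y), payoffs (8, 7).
If Echo leads: Delta's best replies are W→Heavy, X→Medium, Y→Medium, Z→Light; Echo's induced payoffs 8, 2, 7, -7; outcome (Heavy, W), payoffs (9, 8).
Delta gets 8 moving first and 9 moving second, so Delta prefers to move second.

second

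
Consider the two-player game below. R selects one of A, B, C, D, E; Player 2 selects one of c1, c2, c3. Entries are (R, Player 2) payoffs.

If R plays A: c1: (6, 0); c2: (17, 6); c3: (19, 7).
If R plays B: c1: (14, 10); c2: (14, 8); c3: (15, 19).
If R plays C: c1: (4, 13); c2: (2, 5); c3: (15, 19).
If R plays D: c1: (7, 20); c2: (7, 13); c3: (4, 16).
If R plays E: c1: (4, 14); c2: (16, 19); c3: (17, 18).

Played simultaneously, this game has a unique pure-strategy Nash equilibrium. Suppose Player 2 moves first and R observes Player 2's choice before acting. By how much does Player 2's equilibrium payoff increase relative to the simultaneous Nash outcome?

3

Work backward from R's decision.
- c1: R compares 6, 14, 4, 7, 4 and picks B; Player 2 would get 10.
- c2: R compares 17, 14, 2, 7, 16 and picks A; Player 2 would get 6.
- c3: R compares 19, 15, 15, 4, 17 and picks A; Player 2 would get 7.
Among 10, 6, 7, the best is 10 at c1. Subgame-perfect outcome: (B, c1) with payoffs (14, 10).
Now find the simultaneous Nash equilibrium.
R's best replies: c1→B; c2→A; c3→A.
Player 2's best replies: A→c3; B→c3; C→c3; D→c1; E→c2.
The unique mutual best reply is (A, c3), giving (19, 7).
Player 2's commitment gain: 10 − 7 = 3.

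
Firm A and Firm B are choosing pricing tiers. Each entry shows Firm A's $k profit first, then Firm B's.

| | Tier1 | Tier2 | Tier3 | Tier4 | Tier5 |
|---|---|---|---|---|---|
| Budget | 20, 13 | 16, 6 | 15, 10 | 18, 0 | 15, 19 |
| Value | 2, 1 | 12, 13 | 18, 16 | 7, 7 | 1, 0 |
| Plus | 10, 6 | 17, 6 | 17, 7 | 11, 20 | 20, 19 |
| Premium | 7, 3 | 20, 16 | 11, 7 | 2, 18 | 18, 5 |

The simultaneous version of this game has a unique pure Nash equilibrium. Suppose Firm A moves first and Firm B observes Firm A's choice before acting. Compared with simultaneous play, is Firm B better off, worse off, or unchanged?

unchanged

Firm B best-responds to each possible Firm A move:
- Budget → Firm B plays Tier5 (best of 13, 6, 10, 0, 19); Firm A gets 15.
- Value → Firm B plays Tier3 (best of 1, 13, 16, 7, 0); Firm A gets 18.
- Plus → Firm B plays Tier4 (best of 6, 6, 7, 20, 19); Firm A gets 11.
- Premium → Firm B plays Tier4 (best of 3, 16, 7, 18, 5); Firm A gets 2.
Maximizing over 15, 18, 11, 2, Firm A chooses Value. Subgame-perfect outcome: (Value, Tier3) with payoffs (18, 16).
Now find the simultaneous Nash equilibrium.
Firm A's best replies: Tier1→Budget; Tier2→Premium; Tier3→Value; Tier4→Budget; Tier5→Plus.
Firm B's best replies: Budget→Tier5; Value→Tier3; Plus→Tier4; Premium→Tier4.
Only (Value, Tier3) has each player best-responding; Nash payoffs (18, 16).
Firm B earns 16 sequentially versus 16 at the Nash outcome: unchanged.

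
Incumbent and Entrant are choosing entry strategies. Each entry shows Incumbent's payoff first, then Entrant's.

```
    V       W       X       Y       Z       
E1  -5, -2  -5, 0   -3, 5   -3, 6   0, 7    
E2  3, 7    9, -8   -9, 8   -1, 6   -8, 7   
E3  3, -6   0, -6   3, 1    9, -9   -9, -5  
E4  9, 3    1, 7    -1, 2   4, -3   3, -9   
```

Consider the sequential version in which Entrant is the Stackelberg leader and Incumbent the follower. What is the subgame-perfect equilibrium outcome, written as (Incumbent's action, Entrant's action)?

(E4, V)

Solve by backward induction (Entrant leads).
- V: BR = E4, leader payoff 3.
- W: BR = E2, leader payoff -8.
- X: BR = E3, leader payoff 1.
- Y: BR = E3, leader payoff -9.
- Z: BR = E4, leader payoff -9.
Entrant's induced payoffs are 3, -8, 1, -9, -9, so Entrant commits to V. Subgame-perfect outcome: (E4, V) with payoffs (9, 3).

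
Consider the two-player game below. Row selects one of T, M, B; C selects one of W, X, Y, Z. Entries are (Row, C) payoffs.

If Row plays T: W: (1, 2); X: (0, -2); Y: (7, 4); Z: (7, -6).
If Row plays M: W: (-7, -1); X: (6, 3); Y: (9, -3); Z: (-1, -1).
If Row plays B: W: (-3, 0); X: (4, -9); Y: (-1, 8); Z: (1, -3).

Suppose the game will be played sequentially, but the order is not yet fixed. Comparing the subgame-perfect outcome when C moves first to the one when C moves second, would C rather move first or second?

If Row leads: C's best replies are T→Y, M→X, B→Y; Row's induced payoffs 7, 6, -1; outcome (T, Y), payoffs (7, 4).
If C leads: Row's best replies are W→T, X→M, Y→M, Z→T; C's induced payoffs 2, 3, -3, -6; outcome (M, X), payoffs (6, 3).
C gets 3 moving first and 4 moving second, so C prefers to move second.

second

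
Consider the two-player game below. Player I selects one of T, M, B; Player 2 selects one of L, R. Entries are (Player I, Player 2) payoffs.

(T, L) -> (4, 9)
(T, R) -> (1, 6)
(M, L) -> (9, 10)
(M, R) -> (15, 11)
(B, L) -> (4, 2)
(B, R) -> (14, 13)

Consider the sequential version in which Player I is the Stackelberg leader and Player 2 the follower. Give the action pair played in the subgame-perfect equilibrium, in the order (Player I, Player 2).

(M, R)

Player 2 best-responds to each possible Player I move:
- T → Player 2 plays L (best of 9, 6); Player I gets 4.
- M → Player 2 plays R (best of 10, 11); Player I gets 15.
- B → Player 2 plays R (best of 2, 13); Player I gets 14.
Maximizing over 4, 15, 14, Player I chooses M. Subgame-perfect outcome: (M, R) with payoffs (15, 11).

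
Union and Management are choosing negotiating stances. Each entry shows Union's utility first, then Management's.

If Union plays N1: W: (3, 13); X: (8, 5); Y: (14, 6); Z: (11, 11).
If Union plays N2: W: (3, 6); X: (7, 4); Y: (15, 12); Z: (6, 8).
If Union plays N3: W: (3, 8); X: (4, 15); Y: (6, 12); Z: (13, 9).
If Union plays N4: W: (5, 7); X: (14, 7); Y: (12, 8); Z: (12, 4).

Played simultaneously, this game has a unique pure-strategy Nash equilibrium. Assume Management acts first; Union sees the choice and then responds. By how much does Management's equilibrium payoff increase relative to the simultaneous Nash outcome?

Solve by backward induction (Management leads).
- W: Union compares 3, 3, 3, 5 and picks N4; Management would get 7.
- X: Union compares 8, 7, 4, 14 and picks N4; Management would get 7.
- Y: Union compares 14, 15, 6, 12 and picks N2; Management would get 12.
- Z: Union compares 11, 6, 13, 12 and picks N3; Management would get 9.
Among 7, 7, 12, 9, the best is 12 at Y. Subgame-perfect outcome: (N2, Y) with payoffs (15, 12).
Under simultaneous play:
Union's best replies: W→N4; X→N4; Y→N2; Z→N3.
Management's best replies: N1→W; N2→Y; N3→X; N4→Y.
Only (N2, Y) has each player best-responding; Nash payoffs (15, 12).
Management's commitment gain: 12 − 12 = 0.

0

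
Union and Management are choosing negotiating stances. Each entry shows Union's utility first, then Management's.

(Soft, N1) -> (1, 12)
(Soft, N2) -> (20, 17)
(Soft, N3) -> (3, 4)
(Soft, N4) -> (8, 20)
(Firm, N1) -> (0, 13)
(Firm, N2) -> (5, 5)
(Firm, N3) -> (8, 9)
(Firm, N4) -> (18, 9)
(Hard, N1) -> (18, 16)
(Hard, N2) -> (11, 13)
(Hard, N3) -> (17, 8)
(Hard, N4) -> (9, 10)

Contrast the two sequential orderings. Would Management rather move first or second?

If Union leads: Management's best replies are Soft→N4, Firm→N1, Hard→N1; Union's induced payoffs 8, 0, 18; outcome (Hard, N1), payoffs (18, 16).
If Management leads: Union's best replies are N1→Hard, N2→Soft, N3→Hard, N4→Firm; Management's induced payoffs 16, 17, 8, 9; outcome (Soft, N2), payoffs (20, 17).
Management gets 17 moving first and 16 moving second, so Management prefers to move first.

first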